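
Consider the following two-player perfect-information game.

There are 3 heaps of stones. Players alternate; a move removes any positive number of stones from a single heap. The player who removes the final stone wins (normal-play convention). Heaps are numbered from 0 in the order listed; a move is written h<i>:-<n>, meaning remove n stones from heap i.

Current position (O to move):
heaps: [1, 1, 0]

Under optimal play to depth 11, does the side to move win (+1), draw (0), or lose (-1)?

[(1,1,0)] O move#1: h0:-1:-1/(0,1,0)*, h1:-1:-1/(1,0,0)
[(0,1,0)] X move#2: h1:-1:+1/(0,0,0)*
[(0,0,0)] end (terminal -1, O#3); searched (1,1,0) to 11

value((1,1,0), O) = -1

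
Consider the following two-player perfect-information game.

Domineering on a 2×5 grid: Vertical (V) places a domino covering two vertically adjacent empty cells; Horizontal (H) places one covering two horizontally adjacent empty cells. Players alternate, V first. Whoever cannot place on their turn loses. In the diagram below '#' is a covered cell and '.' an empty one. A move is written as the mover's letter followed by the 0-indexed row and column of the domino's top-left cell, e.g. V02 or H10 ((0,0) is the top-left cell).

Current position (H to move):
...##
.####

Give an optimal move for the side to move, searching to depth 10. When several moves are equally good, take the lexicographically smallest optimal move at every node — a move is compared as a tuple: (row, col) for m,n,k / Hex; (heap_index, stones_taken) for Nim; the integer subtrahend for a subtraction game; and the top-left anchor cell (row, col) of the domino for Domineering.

p1 H@[...##/.####]: H00[##.##/.####]+1* H01[.####/.####]-1
p2 V@[##.##/.####] terminal -1; root [...##/.####] d10

H's best at [...##/.####]: H00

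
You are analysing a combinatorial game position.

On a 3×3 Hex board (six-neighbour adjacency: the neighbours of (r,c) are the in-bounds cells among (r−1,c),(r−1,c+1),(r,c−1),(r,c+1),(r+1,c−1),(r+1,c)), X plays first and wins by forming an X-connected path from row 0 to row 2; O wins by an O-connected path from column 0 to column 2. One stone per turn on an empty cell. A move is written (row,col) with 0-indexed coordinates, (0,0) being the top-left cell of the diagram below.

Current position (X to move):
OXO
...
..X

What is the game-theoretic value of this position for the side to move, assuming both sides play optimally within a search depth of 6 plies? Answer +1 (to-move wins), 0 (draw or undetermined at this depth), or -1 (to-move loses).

p1 X@[OXO/.../..X]: (1,0)[OXO/X../..X]+1* (1,1)[OXO/.X./..X]+1 (1,2)[OXO/..X/..X]-1 (2,0)[OXO/.../X.X]+1 (2,1)[OXO/.../.XX]-1
p2 O@[OXO/X../..X]: (1,1)[OXO/XO./..X]-1* (1,2)[OXO/X.O/..X]-1 (2,0)[OXO/X../O.X]-1 (2,1)[OXO/X../.OX]-1
p3 X@[OXO/XO./..X]: (1,2)[OXO/XOX/..X]-1 (2,0)[OXO/XO./X.X]+1* (2,1)[OXO/XO./.XX]-1
p4 O@[OXO/XO./X.X] terminal -1; root [OXO/.../..X] d6

value(OXO/.../..X, X) = +1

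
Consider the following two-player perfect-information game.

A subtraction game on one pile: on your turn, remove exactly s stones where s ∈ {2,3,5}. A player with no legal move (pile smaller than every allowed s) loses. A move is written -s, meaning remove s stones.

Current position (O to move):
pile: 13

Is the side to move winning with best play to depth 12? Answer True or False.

O winning at [13]: True

[13] O move#1: -2:-1/11, -3:-1/10, -5:+1/8*
[8] X move#2: -2:-1/6*, -3:-1/5, -5:-1/3
[6] O move#3: -2:-1/4, -3:-1/3, -5:+1/1*
[1] end (terminal -1, X#4); searched 13 to 12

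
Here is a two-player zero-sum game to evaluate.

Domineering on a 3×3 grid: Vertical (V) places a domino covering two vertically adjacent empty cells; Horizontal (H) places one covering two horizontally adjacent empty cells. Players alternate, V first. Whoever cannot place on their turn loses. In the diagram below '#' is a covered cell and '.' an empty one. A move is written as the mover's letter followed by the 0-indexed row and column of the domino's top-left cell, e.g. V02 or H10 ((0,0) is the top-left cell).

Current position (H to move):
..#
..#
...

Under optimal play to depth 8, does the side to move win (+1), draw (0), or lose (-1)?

value(..#/..#/..., H) = +1

[..#/..#/...] H move#1: H00:-1/###/..#/..., H10:+1/..#/###/...*, H20:-1/..#/..#/##., H21:-1/..#/..#/.##
[..#/###/...] end (terminal -1, V#2); searched ..#/..#/... to 8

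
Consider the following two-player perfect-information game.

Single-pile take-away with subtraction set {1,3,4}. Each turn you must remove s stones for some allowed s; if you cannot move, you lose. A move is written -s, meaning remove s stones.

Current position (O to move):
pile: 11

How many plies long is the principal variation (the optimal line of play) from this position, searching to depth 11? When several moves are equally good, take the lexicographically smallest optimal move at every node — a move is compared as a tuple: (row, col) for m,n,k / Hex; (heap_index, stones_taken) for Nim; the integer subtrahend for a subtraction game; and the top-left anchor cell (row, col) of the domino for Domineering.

[11] O move#1: -1:-1/10, -3:-1/8, -4:+1/7*
[7] X move#2: -1:-1/6*, -3:-1/4, -4:-1/3
[6] O move#3: -1:-1/5, -3:-1/3, -4:+1/2*
[2] X move#4: -1:-1/1*
[1] O move#5: -1:+1/0*
[0] end (terminal -1, X#6); searched 11 to 11

PV length from [11]: 5 plies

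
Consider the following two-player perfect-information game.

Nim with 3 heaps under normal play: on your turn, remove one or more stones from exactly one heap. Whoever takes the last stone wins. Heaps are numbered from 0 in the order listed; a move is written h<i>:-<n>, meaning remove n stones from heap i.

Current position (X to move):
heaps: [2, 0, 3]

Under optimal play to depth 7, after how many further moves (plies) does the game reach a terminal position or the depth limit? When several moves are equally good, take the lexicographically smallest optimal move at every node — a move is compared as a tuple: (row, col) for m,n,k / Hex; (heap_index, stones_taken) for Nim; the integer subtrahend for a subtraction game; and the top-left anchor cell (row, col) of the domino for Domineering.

PV length from [(2,0,3)]: 5 plies

p1 X@[(2,0,3)]: h0:-1[(1,0,3)]-1 h0:-2[(0,0,3)]-1 h2:-1[(2,0,2)]+1* h2:-2[(2,0,1)]-1 h2:-3[(2,0,0)]-1
p2 O@[(2,0,2)]: h0:-1[(1,0,2)]-1* h0:-2[(0,0,2)]-1 h2:-1[(2,0,1)]-1 h2:-2[(2,0,0)]-1
p3 X@[(1,0,2)]: h0:-1[(0,0,2)]-1 h2:-1[(1,0,1)]+1* h2:-2[(1,0,0)]-1
p4 O@[(1,0,1)]: h0:-1[(0,0,1)]-1* h2:-1[(1,0,0)]-1
p5 X@[(0,0,1)]: h2:-1[(0,0,0)]+1*
p6 O@[(0,0,0)] terminal -1; root [(2,0,3)] d7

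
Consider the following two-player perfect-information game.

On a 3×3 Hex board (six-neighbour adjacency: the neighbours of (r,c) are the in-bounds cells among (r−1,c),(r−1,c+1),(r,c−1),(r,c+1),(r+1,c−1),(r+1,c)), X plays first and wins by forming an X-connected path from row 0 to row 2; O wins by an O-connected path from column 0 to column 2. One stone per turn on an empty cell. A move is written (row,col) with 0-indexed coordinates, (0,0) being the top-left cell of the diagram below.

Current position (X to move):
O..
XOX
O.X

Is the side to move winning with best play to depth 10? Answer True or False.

X winning at [O../XOX/O.X]: True

[O../XOX/O.X] X move#1: (0,1):-1/OX./XOX/O.X, (0,2):+1/O.X/XOX/O.X*, (2,1):-1/O../XOX/OXX
[O.X/XOX/O.X] end (terminal -1, O#2); searched O../XOX/O.X to 10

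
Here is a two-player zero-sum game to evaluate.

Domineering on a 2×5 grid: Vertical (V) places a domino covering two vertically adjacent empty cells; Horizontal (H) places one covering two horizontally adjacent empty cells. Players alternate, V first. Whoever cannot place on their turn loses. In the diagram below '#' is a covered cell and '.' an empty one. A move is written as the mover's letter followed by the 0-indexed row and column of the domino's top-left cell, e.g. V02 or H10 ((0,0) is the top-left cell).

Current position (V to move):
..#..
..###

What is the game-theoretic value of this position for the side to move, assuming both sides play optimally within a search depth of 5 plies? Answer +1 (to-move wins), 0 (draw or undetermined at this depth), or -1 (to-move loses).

value(..#../..###, V) = +1

p1 V@[..#../..###]: V00[#.#../#.###]+1* V01[.##../.####]+1
p2 H@[#.#../#.###]: H03[#.###/#.###]-1*
p3 V@[#.###/#.###]: V01[#####/#####]+1*
p4 H@[#####/#####] terminal -1; root [..#../..###] d5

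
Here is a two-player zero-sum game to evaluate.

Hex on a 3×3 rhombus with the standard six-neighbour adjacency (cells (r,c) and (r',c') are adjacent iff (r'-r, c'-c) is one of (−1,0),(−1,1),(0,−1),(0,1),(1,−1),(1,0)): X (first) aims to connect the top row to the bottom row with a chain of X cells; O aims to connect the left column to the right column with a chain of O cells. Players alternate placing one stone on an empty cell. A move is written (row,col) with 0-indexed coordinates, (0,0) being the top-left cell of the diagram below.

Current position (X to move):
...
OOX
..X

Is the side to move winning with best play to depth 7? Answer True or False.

X winning at [.../OOX/..X]: True

p1 X@[.../OOX/..X]: (0,0)[X../OOX/..X]-1 (0,1)[.X./OOX/..X]-1 (0,2)[..X/OOX/..X]+1* (2,0)[.../OOX/X.X]-1 (2,1)[.../OOX/.XX]-1
p2 O@[..X/OOX/..X] terminal -1; root [.../OOX/..X] d7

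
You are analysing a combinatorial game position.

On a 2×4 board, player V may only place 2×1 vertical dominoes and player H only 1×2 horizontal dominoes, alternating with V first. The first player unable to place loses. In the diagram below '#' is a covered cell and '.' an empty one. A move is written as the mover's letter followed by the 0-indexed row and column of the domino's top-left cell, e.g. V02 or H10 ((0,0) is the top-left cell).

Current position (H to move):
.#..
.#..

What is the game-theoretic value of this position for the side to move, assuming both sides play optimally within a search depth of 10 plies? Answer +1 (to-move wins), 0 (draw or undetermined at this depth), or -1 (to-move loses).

p1 H@[.#../.#..]: H02[.###/.#..]+1* H12[.#../.###]+1
p2 V@[.###/.#..]: V00[####/##..]-1*
p3 H@[####/##..]: H12[####/####]+1*
p4 V@[####/####] terminal -1; root [.#../.#..] d10

value(.#../.#.., H) = +1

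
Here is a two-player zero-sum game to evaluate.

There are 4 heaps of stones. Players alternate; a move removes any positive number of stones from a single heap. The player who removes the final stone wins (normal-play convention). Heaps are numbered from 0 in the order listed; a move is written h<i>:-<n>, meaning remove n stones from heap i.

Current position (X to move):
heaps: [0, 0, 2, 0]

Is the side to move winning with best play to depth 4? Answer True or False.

[(0,0,2,0)] X move#1: h2:-1:-1/(0,0,1,0), h2:-2:+1/(0,0,0,0)*
[(0,0,0,0)] end (terminal -1, O#2); searched (0,0,2,0) to 4

X winning at [(0,0,2,0)]: True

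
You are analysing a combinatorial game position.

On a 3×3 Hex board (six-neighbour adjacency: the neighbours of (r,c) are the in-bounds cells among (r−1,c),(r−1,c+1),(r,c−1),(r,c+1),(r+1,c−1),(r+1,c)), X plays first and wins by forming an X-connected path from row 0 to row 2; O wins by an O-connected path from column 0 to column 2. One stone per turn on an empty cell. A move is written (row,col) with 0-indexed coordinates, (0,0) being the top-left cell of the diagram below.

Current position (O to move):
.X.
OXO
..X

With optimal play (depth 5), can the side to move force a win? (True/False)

ply 1, O at .X./OXO/..X | (0,0)=-1→OX./OXO/..X*; (0,2)=-1→.XO/OXO/..X; (2,0)=-1→.X./OXO/O.X; (2,1)=-1→.X./OXO/.OX
ply 2, X at OX./OXO/..X | (0,2)=+1→OXX/OXO/..X*; (2,0)=+1→OX./OXO/X.X; (2,1)=+1→OX./OXO/.XX
ply 3, O at OXX/OXO/..X | (2,0)=-1→OXX/OXO/O.X*; (2,1)=-1→OXX/OXO/.OX
ply 4, X at OXX/OXO/O.X | (2,1)=+1→OXX/OXO/OXX*
ply 5: OXX/OXO/OXX is terminal -1 (O); from .X./OXO/..X depth 5

O winning at [.X./OXO/..X]: False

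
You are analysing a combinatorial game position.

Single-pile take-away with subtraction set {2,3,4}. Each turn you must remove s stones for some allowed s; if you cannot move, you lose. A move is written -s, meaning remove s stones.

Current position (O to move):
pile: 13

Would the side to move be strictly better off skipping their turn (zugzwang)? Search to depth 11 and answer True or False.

zugzwang(13, O) = True

ply 1, O at 13 | -2=-1→11*; -3=-1→10; -4=-1→9
ply 2, X at 11 | -2=-1→9; -3=-1→8; -4=+1→7*
ply 3, O at 7 | -2=-1→5*; -3=-1→4; -4=-1→3
ply 4, X at 5 | -2=-1→3; -3=-1→2; -4=+1→1*
ply 5: 1 is terminal -1 (O); from 13 depth 11
pass branch (X moves first from the same position):
  | ply 1, X at 13 | -2=-1→11*; -3=-1→10; -4=-1→9
  | ply 2, O at 11 | -2=-1→9; -3=-1→8; -4=+1→7*
  | ply 3, X at 7 | -2=-1→5*; -3=-1→4; -4=-1→3
  | ply 4, O at 5 | -2=-1→3; -3=-1→2; -4=+1→1*
  | ply 5: 1 is terminal -1 (X); from 13 depth 11
O moving scores -1; O passing scores +1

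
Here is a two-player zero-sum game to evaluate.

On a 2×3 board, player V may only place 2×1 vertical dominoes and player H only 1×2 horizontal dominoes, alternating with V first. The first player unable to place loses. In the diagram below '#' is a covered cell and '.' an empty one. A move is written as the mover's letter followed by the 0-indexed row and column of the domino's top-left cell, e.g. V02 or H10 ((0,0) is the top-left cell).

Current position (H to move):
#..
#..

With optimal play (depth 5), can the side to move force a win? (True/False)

H winning at [#../#..]: True

[#../#..] H move#1: H01:+1/###/#..*, H11:+1/#../###
[###/#..] end (terminal -1, V#2); searched #../#.. to 5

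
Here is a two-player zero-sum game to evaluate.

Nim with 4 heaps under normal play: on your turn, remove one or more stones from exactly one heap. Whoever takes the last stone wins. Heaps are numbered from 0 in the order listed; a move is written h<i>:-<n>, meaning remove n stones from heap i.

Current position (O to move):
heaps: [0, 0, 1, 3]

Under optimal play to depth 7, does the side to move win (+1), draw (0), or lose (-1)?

value((0,0,1,3), O) = +1

p1 O@[(0,0,1,3)]: h2:-1[(0,0,0,3)]-1 h3:-1[(0,0,1,2)]-1 h3:-2[(0,0,1,1)]+1* h3:-3[(0,0,1,0)]-1
p2 X@[(0,0,1,1)]: h2:-1[(0,0,0,1)]-1* h3:-1[(0,0,1,0)]-1
p3 O@[(0,0,0,1)]: h3:-1[(0,0,0,0)]+1*
p4 X@[(0,0,0,0)] terminal -1; root [(0,0,1,3)] d7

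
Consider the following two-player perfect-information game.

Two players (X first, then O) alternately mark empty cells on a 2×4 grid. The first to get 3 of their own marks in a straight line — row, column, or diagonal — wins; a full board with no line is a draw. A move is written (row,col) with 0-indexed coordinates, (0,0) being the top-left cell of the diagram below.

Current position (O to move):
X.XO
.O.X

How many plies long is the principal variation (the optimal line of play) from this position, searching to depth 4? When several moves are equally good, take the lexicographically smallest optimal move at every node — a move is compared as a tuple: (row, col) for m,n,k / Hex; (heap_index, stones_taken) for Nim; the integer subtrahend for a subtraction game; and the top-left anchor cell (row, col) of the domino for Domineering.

[X.XO/.O.X] O move#1: (0,1):+0/XOXO/.O.X*, (1,0):-1/X.XO/OO.X, (1,2):-1/X.XO/.OOX
[XOXO/.O.X] X move#2: (1,0):+0/XOXO/XO.X*, (1,2):+0/XOXO/.OXX
[XOXO/XO.X] O move#3: (1,2):+0/XOXO/XOOX*
[XOXO/XOOX] end (terminal +0, X#4); searched X.XO/.O.X to 4

PV length from [X.XO/.O.X]: 3 plies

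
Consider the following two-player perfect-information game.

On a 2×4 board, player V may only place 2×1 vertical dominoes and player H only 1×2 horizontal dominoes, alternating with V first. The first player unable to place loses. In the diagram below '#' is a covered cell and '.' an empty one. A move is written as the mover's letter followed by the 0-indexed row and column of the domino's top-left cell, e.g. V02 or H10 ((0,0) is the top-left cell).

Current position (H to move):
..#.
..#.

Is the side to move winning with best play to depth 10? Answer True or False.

H winning at [..#./..#.]: True

p1 H@[..#./..#.]: H00[###./..#.]+1* H10[..#./###.]+1
p2 V@[###./..#.]: V03[####/..##]-1*
p3 H@[####/..##]: H10[####/####]+1*
p4 V@[####/####] terminal -1; root [..#./..#.] d10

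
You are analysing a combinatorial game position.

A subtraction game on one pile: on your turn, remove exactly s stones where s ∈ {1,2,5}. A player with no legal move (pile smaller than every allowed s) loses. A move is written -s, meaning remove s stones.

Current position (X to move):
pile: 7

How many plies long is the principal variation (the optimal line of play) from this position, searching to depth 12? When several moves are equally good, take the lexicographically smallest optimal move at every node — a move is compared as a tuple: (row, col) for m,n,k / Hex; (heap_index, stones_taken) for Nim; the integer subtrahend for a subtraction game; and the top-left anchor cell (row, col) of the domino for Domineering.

PV length from [7]: 5 plies

[7] X move#1: -1:+1/6*, -2:-1/5, -5:-1/2
[6] O move#2: -1:-1/5*, -2:-1/4, -5:-1/1
[5] X move#3: -1:-1/4, -2:+1/3*, -5:+1/0
[3] O move#4: -1:-1/2*, -2:-1/1
[2] X move#5: -1:-1/1, -2:+1/0*
[0] end (terminal -1, O#6); searched 7 to 12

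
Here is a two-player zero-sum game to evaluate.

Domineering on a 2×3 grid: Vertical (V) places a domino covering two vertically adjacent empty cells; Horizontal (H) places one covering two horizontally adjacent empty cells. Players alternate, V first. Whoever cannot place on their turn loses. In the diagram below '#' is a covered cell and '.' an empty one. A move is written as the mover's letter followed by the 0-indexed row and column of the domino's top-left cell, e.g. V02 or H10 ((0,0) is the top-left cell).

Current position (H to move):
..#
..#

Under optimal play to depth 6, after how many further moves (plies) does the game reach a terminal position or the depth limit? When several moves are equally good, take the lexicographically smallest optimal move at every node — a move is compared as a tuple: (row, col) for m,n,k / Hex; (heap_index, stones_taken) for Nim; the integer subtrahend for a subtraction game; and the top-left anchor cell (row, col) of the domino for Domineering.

ply 1, H at ..#/..# | H00=+1→###/..#*; H10=+1→..#/###
ply 2: ###/..# is terminal -1 (V); from ..#/..# depth 6

PV length from [..#/..#]: 1 ply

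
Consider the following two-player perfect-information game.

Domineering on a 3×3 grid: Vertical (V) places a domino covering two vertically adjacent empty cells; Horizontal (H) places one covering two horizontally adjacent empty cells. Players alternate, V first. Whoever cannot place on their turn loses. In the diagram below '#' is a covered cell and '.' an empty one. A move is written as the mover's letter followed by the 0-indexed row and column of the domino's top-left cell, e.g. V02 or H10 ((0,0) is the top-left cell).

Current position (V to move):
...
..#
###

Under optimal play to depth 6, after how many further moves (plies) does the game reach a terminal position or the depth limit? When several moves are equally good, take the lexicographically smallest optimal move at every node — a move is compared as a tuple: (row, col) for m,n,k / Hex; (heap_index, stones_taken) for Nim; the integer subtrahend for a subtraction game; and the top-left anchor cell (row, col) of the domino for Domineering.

p1 V@[.../..#/###]: V00[#../#.#/###]-1 V01[.#./.##/###]+1*
p2 H@[.#./.##/###] terminal -1; root [.../..#/###] d6

PV length from [.../..#/###]: 1 ply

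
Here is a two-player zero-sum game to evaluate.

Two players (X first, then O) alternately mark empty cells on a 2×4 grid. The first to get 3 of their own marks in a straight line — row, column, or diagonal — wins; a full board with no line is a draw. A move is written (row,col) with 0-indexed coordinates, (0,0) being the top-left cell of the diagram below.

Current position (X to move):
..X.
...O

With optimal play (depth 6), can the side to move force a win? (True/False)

X winning at [..X./...O]: True

[..X./...O] X move#1: (0,0):+0/X.X./...O, (0,1):+1/.XX./...O*, (0,3):+0/..XX/...O, (1,0):+0/..X./X..O, (1,1):+0/..X./.X.O, (1,2):+0/..X./..XO
[.XX./...O] O move#2: (0,0):-1/OXX./...O*, (0,3):-1/.XXO/...O, (1,0):-1/.XX./O..O, (1,1):-1/.XX./.O.O, (1,2):-1/.XX./..OO
[OXX./...O] X move#3: (0,3):+1/OXXX/...O*, (1,0):+0/OXX./X..O, (1,1):+0/OXX./.X.O, (1,2):+0/OXX./..XO
[OXXX/...O] end (terminal -1, O#4); searched ..X./...O to 6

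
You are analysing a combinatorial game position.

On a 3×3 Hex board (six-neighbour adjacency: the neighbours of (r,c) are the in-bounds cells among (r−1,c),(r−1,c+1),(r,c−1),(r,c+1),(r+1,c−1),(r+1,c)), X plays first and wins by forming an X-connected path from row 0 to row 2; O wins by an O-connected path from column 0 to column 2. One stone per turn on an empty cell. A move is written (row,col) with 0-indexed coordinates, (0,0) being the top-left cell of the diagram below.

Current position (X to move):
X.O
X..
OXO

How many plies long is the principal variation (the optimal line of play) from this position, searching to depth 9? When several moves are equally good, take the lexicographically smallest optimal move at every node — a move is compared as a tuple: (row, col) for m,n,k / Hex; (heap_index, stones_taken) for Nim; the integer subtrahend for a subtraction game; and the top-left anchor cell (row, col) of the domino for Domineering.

PV length from [X.O/X../OXO]: 1 ply

p1 X@[X.O/X../OXO]: (0,1)[XXO/X../OXO]-1 (1,1)[X.O/XX./OXO]+1* (1,2)[X.O/X.X/OXO]-1
p2 O@[X.O/XX./OXO] terminal -1; root [X.O/X../OXO] d9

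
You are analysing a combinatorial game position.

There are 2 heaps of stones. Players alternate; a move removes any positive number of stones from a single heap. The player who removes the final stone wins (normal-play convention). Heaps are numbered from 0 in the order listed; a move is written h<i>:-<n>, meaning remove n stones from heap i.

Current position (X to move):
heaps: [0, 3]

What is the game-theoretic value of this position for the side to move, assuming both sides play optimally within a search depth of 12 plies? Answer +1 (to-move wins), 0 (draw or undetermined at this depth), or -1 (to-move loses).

value((0,3), X) = +1

[(0,3)] X move#1: h1:-1:-1/(0,2), h1:-2:-1/(0,1), h1:-3:+1/(0,0)*
[(0,0)] end (terminal -1, O#2); searched (0,3) to 12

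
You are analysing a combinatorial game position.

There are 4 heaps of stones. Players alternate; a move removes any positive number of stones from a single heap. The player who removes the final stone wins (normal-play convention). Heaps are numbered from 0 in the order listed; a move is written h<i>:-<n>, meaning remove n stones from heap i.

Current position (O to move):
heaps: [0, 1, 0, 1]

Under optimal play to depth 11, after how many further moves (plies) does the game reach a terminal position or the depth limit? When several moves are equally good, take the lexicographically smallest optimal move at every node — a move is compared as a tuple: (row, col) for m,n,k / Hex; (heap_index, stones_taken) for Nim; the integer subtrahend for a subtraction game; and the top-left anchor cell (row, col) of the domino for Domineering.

p1 O@[(0,1,0,1)]: h1:-1[(0,0,0,1)]-1* h3:-1[(0,1,0,0)]-1
p2 X@[(0,0,0,1)]: h3:-1[(0,0,0,0)]+1*
p3 O@[(0,0,0,0)] terminal -1; root [(0,1,0,1)] d11

PV length from [(0,1,0,1)]: 2 plies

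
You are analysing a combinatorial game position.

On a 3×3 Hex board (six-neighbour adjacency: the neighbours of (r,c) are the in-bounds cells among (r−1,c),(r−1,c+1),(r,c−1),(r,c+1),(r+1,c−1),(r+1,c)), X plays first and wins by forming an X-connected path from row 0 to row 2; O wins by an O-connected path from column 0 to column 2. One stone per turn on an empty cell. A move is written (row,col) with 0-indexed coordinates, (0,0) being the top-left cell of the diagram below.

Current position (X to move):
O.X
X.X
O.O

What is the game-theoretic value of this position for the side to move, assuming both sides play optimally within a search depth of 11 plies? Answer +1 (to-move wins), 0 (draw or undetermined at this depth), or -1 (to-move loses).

value(O.X/X.X/O.O, X) = +1

p1 X@[O.X/X.X/O.O]: (0,1)[OXX/X.X/O.O]-1 (1,1)[O.X/XXX/O.O]-1 (2,1)[O.X/X.X/OXO]+1*
p2 O@[O.X/X.X/OXO] terminal -1; root [O.X/X.X/O.O] d11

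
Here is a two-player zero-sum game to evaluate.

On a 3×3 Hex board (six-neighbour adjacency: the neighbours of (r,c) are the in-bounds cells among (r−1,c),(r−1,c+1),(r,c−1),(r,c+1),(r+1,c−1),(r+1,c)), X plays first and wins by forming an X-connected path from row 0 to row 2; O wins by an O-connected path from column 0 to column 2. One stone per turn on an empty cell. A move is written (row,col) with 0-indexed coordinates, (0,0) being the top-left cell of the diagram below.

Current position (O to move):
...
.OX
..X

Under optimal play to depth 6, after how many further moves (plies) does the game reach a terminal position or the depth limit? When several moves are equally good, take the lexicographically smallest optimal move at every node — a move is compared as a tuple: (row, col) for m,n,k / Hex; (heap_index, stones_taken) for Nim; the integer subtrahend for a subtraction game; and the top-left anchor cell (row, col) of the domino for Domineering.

[.../.OX/..X] O move#1: (0,0):-1/O../.OX/..X, (0,1):-1/.O./.OX/..X, (0,2):+1/..O/.OX/..X*, (1,0):-1/.../OOX/..X, (2,0):-1/.../.OX/O.X, (2,1):-1/.../.OX/.OX
[..O/.OX/..X] X move#2: (0,0):-1/X.O/.OX/..X*, (0,1):-1/.XO/.OX/..X, (1,0):-1/..O/XOX/..X, (2,0):-1/..O/.OX/X.X, (2,1):-1/..O/.OX/.XX
[X.O/.OX/..X] O move#3: (0,1):+1/XOO/.OX/..X*, (1,0):+1/X.O/OOX/..X, (2,0):+1/X.O/.OX/O.X, (2,1):+1/X.O/.OX/.OX
[XOO/.OX/..X] X move#4: (1,0):-1/XOO/XOX/..X*, (2,0):-1/XOO/.OX/X.X, (2,1):-1/XOO/.OX/.XX
[XOO/XOX/..X] O move#5: (2,0):+1/XOO/XOX/O.X*, (2,1):-1/XOO/XOX/.OX
[XOO/XOX/O.X] end (terminal -1, X#6); searched .../.OX/..X to 6

PV length from [.../.OX/..X]: 5 plies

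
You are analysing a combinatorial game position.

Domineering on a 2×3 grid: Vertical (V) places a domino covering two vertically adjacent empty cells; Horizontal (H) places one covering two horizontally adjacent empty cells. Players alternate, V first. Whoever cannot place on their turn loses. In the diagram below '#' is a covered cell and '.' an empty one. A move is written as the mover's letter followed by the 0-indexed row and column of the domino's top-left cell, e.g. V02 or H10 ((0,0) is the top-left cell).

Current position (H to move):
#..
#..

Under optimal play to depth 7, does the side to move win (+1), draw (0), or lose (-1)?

[#../#..] H move#1: H01:+1/###/#..*, H11:+1/#../###
[###/#..] end (terminal -1, V#2); searched #../#.. to 7

value(#../#.., H) = +1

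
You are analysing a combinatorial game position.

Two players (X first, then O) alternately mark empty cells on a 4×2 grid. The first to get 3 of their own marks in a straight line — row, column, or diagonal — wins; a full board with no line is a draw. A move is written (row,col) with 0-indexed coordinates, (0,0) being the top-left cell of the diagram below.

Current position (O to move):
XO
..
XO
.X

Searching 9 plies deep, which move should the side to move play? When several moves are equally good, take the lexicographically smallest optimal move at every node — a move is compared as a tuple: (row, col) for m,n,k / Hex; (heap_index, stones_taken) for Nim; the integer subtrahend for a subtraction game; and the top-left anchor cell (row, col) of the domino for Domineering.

[XO/../XO/.X] O move#1: (1,0):+0/XO/O./XO/.X, (1,1):+1/XO/.O/XO/.X*, (3,0):-1/XO/../XO/OX
[XO/.O/XO/.X] end (terminal -1, X#2); searched XO/../XO/.X to 9

O's best at [XO/../XO/.X]: (1,1)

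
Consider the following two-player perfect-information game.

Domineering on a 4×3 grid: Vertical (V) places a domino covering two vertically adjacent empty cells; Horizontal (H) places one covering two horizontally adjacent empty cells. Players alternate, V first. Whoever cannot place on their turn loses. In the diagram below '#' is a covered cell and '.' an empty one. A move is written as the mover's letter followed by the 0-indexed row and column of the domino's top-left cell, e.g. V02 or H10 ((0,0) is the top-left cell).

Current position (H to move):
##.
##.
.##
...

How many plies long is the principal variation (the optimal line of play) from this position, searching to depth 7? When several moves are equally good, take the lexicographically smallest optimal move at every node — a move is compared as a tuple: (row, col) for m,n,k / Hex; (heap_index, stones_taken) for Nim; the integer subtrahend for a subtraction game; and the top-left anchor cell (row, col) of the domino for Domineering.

PV length from [##./##./.##/...]: 2 plies

[##./##./.##/...] H move#1: H30:-1/##./##./.##/##.*, H31:-1/##./##./.##/.##
[##./##./.##/##.] V move#2: V02:+1/###/###/.##/##.*
[###/###/.##/##.] end (terminal -1, H#3); searched ##./##./.##/... to 7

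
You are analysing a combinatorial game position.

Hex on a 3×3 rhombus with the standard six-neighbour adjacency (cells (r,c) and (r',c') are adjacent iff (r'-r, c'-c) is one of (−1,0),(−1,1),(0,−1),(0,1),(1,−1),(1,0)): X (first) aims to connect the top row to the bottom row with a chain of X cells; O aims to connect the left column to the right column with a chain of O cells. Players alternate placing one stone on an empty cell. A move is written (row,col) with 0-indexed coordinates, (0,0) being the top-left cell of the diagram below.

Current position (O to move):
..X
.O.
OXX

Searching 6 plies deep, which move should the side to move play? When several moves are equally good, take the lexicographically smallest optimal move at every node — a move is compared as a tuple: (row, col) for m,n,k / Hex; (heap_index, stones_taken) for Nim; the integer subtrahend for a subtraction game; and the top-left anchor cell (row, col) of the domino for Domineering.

p1 O@[..X/.O./OXX]: (0,0)[O.X/.O./OXX]-1 (0,1)[.OX/.O./OXX]-1 (1,0)[..X/OO./OXX]-1 (1,2)[..X/.OO/OXX]+1*
p2 X@[..X/.OO/OXX] terminal -1; root [..X/.O./OXX] d6

O's best at [..X/.O./OXX]: (1,2)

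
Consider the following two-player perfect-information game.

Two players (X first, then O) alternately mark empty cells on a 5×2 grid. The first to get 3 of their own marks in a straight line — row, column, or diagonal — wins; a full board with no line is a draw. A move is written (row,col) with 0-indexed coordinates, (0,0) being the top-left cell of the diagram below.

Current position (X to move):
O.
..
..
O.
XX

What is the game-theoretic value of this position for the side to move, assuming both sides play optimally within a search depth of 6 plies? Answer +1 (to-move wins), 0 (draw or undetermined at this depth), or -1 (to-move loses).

value(O./../../O./XX, X) = 0

[O./../../O./XX] X move#1: (0,1):+0/OX/../../O./XX*, (1,0):+0/O./X./../O./XX, (1,1):+0/O./.X/../O./XX, (2,0):+0/O./../X./O./XX, (2,1):+0/O./../.X/O./XX, (3,1):+0/O./../../OX/XX
[OX/../../O./XX] O move#2: (1,0):+0/OX/O./../O./XX*, (1,1):+0/OX/.O/../O./XX, (2,0):+0/OX/../O./O./XX, (2,1):+0/OX/../.O/O./XX, (3,1):+0/OX/../../OO/XX
[OX/O./../O./XX] X move#3: (1,1):-1/OX/OX/../O./XX, (2,0):+0/OX/O./X./O./XX*, (2,1):-1/OX/O./.X/O./XX, (3,1):-1/OX/O./../OX/XX
[OX/O./X./O./XX] O move#4: (1,1):+0/OX/OO/X./O./XX*, (2,1):+0/OX/O./XO/O./XX, (3,1):+0/OX/O./X./OO/XX
[OX/OO/X./O./XX] X move#5: (2,1):+0/OX/OO/XX/O./XX*, (3,1):+0/OX/OO/X./OX/XX
[OX/OO/XX/O./XX] O move#6: (3,1):+0/OX/OO/XX/OO/XX*
[OX/OO/XX/OO/XX] end (terminal +0, X#7); searched O./../../O./XX to 6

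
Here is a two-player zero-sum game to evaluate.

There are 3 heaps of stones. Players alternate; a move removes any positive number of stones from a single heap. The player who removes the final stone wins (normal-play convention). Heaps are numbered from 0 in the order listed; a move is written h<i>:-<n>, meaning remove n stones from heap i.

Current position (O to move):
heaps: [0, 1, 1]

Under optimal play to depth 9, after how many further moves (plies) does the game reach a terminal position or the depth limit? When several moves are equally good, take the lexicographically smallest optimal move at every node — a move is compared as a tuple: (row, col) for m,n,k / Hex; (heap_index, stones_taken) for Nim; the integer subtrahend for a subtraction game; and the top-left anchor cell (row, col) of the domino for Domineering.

PV length from [(0,1,1)]: 2 plies

[(0,1,1)] O move#1: h1:-1:-1/(0,0,1)*, h2:-1:-1/(0,1,0)
[(0,0,1)] X move#2: h2:-1:+1/(0,0,0)*
[(0,0,0)] end (terminal -1, O#3); searched (0,1,1) to 9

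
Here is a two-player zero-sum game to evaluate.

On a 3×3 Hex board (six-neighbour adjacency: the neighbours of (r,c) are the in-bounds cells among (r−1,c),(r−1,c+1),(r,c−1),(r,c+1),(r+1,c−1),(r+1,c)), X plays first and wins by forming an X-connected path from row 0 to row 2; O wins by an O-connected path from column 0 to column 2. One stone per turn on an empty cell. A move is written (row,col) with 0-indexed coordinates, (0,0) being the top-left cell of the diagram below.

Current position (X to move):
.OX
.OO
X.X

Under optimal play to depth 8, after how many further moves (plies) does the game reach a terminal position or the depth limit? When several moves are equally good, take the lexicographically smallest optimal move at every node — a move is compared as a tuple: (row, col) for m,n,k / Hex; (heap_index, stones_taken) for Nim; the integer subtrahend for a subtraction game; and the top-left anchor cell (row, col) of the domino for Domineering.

p1 X@[.OX/.OO/X.X]: (0,0)[XOX/.OO/X.X]-1* (1,0)[.OX/XOO/X.X]-1 (2,1)[.OX/.OO/XXX]-1
p2 O@[XOX/.OO/X.X]: (1,0)[XOX/OOO/X.X]+1* (2,1)[XOX/.OO/XOX]-1
p3 X@[XOX/OOO/X.X] terminal -1; root [.OX/.OO/X.X] d8

PV length from [.OX/.OO/X.X]: 2 plies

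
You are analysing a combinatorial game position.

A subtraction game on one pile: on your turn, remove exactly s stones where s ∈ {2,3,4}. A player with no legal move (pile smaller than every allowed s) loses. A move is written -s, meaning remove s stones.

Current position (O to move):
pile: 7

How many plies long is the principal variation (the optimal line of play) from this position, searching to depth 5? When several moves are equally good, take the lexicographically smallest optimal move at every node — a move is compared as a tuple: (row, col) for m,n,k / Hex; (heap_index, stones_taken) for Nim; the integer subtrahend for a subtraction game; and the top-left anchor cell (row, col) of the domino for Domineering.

[7] O move#1: -2:-1/5*, -3:-1/4, -4:-1/3
[5] X move#2: -2:-1/3, -3:-1/2, -4:+1/1*
[1] end (terminal -1, O#3); searched 7 to 5

PV length from [7]: 2 plies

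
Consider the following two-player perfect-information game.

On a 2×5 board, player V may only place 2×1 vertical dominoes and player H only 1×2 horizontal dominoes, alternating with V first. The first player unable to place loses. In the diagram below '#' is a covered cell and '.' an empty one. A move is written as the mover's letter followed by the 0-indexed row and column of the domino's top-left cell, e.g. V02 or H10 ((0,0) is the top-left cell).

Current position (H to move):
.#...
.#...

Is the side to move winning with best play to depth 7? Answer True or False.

ply 1, H at .#.../.#... | H02=-1→.###./.#...*; H03=-1→.#.##/.#...; H12=-1→.#.../.###.; H13=-1→.#.../.#.##
ply 2, V at .###./.#... | V00=-1→####./##...; V04=+1→.####/.#..#*
ply 3, H at .####/.#..# | H12=-1→.####/.####*
ply 4, V at .####/.#### | V00=+1→#####/#####*
ply 5: #####/##### is terminal -1 (H); from .#.../.#... depth 7

H winning at [.#.../.#...]: False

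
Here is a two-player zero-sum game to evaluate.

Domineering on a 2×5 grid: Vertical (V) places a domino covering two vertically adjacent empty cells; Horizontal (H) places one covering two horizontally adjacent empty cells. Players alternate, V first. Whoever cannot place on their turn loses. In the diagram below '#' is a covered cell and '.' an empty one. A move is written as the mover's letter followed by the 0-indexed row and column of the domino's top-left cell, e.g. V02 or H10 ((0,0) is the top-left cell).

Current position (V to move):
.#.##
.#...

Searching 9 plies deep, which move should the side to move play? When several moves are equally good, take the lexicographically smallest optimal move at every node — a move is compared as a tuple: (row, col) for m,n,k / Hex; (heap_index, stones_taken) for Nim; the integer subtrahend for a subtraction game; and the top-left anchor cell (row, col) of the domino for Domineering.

p1 V@[.#.##/.#...]: V00[##.##/##...]-1 V02[.####/.##..]+1*
p2 H@[.####/.##..]: H13[.####/.####]-1*
p3 V@[.####/.####]: V00[#####/#####]+1*
p4 H@[#####/#####] terminal -1; root [.#.##/.#...] d9

V's best at [.#.##/.#...]: V02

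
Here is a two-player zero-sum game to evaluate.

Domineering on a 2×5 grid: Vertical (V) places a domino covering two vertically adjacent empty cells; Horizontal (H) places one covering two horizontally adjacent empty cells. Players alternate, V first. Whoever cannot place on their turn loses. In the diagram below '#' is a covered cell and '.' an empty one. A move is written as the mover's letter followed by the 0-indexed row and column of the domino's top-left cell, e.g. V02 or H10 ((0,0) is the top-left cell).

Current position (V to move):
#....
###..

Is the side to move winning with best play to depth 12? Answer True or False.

V winning at [#..../###..]: True

[#..../###..] V move#1: V03:+1/#..#./####.*, V04:-1/#...#/###.#
[#..#./####.] H move#2: H01:-1/####./####.*
[####./####.] V move#3: V04:+1/#####/#####*
[#####/#####] end (terminal -1, H#4); searched #..../###.. to 12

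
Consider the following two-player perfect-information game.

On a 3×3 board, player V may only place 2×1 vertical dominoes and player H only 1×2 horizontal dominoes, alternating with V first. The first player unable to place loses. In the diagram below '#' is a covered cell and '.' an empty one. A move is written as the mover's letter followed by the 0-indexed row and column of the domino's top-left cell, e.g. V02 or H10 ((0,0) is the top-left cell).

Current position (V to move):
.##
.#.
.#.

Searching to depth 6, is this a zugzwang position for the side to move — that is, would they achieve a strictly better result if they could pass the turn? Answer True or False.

p1 V@[.##/.#./.#.]: V00[###/##./.#.]+1* V10[.##/##./##.]+1 V12[.##/.##/.##]+1
p2 H@[###/##./.#.] terminal -1; root [.##/.#./.#.] d6
if V skipped the turn, H would face:
~ p1 H@[.##/.#./.#.] terminal -1; root [.##/.#./.#.] d6
compare (V): move=+1 vs pass=+1

zugzwang(.##/.#./.#., V) = False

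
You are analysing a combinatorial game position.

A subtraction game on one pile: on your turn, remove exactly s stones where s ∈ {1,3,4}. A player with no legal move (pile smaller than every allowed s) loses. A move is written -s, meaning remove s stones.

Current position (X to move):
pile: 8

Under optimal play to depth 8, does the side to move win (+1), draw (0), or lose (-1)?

value(8, X) = +1

ply 1, X at 8 | -1=+1→7*; -3=-1→5; -4=-1→4
ply 2, O at 7 | -1=-1→6*; -3=-1→4; -4=-1→3
ply 3, X at 6 | -1=-1→5; -3=-1→3; -4=+1→2*
ply 4, O at 2 | -1=-1→1*
ply 5, X at 1 | -1=+1→0*
ply 6: 0 is terminal -1 (O); from 8 depth 8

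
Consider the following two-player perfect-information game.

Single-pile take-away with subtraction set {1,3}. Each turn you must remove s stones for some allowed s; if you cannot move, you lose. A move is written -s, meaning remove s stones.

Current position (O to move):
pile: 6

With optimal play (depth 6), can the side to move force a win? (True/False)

p1 O@[6]: -1[5]-1* -3[3]-1
p2 X@[5]: -1[4]+1* -3[2]+1
p3 O@[4]: -1[3]-1* -3[1]-1
p4 X@[3]: -1[2]+1* -3[0]+1
p5 O@[2]: -1[1]-1*
p6 X@[1]: -1[0]+1*
p7 O@[0] terminal -1; root [6] d6

O winning at [6]: False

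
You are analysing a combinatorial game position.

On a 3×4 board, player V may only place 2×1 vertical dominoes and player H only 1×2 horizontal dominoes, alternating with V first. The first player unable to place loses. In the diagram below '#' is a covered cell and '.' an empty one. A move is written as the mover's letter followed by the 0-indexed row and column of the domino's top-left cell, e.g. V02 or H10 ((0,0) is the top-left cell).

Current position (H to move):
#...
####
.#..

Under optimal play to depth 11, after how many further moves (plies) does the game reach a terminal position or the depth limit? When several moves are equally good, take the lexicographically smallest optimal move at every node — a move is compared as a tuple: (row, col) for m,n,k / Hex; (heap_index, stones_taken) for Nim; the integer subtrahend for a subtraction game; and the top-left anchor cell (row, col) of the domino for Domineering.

PV length from [#.../####/.#..]: 1 ply

p1 H@[#.../####/.#..]: H01[###./####/.#..]+1* H02[#.##/####/.#..]+1 H22[#.../####/.###]+1
p2 V@[###./####/.#..] terminal -1; root [#.../####/.#..] d11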